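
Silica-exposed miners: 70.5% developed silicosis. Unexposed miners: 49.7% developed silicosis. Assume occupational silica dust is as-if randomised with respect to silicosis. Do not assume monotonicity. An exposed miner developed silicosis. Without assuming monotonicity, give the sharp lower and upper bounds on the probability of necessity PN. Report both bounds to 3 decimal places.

p₁ = 0.705, p₀ = 0.497.
Under exogeneity alone the bounds on PN are max{0,(p₁−p₀)/p₁} ≤ PN ≤ min{1,(1−p₀)/p₁}.
  lower = (p₁ − p₀)/p₁ = 0.208 / 0.705 ≈ 0.2950
  upper = min{1, (1 − p₀)/p₁} = 0.503 / 0.705 ≈ 0.7135

0.295 ≤ PN ≤ 0.713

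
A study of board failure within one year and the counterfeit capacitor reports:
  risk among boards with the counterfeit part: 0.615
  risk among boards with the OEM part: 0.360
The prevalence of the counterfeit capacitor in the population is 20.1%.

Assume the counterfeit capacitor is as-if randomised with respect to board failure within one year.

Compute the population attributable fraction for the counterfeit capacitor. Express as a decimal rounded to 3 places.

Let p₁ = 0.615, p₀ = 0.36.
Overall risk P(Y=1) = π·p₁ + (1−π)·p₀ = 0.201×0.615 + 0.799×0.36 = 0.41125.
Under exogeneity, PAF = [P(Y=1) − p₀] / P(Y=1).
PAF = (0.41125 − 0.36) / 0.41125 ≈ 0.1246

PAF ≈ 0.125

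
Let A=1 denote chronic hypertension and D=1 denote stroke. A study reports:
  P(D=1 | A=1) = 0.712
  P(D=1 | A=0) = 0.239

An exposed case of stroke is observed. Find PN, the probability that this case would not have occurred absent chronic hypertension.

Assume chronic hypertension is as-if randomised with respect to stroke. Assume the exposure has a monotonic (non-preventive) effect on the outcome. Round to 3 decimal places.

PN ≈ 0.664

Let p₁ = 0.712, p₀ = 0.239.
Under exogeneity and monotonicity, PN = (p₁ − p₀) / p₁.
PN = (0.712 − 0.239) / 0.712 = 0.473 / 0.712 ≈ 0.6643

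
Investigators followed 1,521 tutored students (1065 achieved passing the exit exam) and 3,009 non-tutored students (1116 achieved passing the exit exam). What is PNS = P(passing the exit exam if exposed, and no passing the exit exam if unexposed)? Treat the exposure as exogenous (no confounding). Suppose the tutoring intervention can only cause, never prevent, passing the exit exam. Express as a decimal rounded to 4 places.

PNS ≈ 0.3293

p₁ = P(outcome | exposed) = 1065/1521 = 0.7002
p₀ = P(outcome | unexposed) = 1116/3009 = 0.37089
Under exogeneity and monotonicity, PNS = p₁ − p₀.
PNS = 0.7002 − 0.37089 = 0.32931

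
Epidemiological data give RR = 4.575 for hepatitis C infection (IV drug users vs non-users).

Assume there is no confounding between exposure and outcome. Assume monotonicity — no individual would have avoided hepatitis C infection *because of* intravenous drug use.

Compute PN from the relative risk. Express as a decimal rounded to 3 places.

Under exogeneity and monotonicity, PN = (RR − 1) / RR = 1 − 1/RR.
PN = (4.575 − 1) / 4.575 = 3.575 / 4.575 ≈ 0.7814

PN ≈ 0.781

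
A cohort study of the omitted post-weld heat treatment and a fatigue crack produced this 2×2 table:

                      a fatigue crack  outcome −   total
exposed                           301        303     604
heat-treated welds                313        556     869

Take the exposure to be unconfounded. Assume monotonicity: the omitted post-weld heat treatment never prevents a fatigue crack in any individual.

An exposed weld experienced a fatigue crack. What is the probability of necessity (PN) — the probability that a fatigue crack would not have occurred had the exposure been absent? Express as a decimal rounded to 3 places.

p₁ = P(outcome | exposed) = 301/604 = 0.49834
p₀ = P(outcome | unexposed) = 313/869 = 0.36018
Under exogeneity and monotonicity, PN = (p₁ − p₀)/p₁.
PN = (0.49834 − 0.36018) / 0.49834 ≈ 0.2772

PN ≈ 0.277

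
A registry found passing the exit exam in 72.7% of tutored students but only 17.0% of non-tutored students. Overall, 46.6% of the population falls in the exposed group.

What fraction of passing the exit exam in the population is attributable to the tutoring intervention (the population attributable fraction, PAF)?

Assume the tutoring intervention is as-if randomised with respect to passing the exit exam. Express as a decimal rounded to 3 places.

PAF ≈ 0.604

p₁ = 0.727, p₀ = 0.17.
Overall risk P(Y=1) = π·p₁ + (1−π)·p₀ = 0.466×0.727 + 0.534×0.17 = 0.42956.
Under exogeneity, PAF = [P(Y=1) − p₀] / P(Y=1).
PAF = (0.42956 − 0.17) / 0.42956 ≈ 0.6042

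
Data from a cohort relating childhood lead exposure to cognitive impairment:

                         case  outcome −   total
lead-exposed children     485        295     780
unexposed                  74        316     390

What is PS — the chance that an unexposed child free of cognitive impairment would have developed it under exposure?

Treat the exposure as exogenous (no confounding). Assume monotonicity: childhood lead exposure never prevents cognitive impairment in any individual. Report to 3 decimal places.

p₁ = P(outcome | exposed) = 485/780 = 0.62179
p₀ = P(outcome | unexposed) = 74/390 = 0.18974
Under exogeneity and monotonicity, PS = (p₁ − p₀) / (1 − p₀).
PS = (0.62179 − 0.18974) / (1 − 0.18974) = 0.43205 / 0.81026 ≈ 0.5332

PS ≈ 0.533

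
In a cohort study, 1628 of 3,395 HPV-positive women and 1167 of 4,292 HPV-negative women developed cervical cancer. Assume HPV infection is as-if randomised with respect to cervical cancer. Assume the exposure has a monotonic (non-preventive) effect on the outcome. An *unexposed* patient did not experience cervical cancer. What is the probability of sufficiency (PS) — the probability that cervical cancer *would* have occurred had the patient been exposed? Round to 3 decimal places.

PS ≈ 0.285

p₁ = P(outcome | exposed) = 1628/3395 = 0.47953
p₀ = P(outcome | unexposed) = 1167/4292 = 0.2719
Under exogeneity and monotonicity, PS = (p₁ − p₀) / (1 − p₀).
PS = (0.47953 − 0.2719) / (1 − 0.2719) = 0.20763 / 0.7281 ≈ 0.2852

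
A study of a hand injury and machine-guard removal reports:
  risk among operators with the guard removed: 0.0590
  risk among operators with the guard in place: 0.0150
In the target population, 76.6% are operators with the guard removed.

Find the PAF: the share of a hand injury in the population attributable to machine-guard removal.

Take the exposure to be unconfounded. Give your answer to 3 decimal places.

Let p₁ = 0.059, p₀ = 0.015.
Overall risk P(Y=1) = π·p₁ + (1−π)·p₀ = 0.766×0.059 + 0.234×0.015 = 0.048704.
Under exogeneity, PAF = [P(Y=1) − p₀] / P(Y=1).
PAF = (0.048704 − 0.015) / 0.048704 ≈ 0.6920

PAF ≈ 0.692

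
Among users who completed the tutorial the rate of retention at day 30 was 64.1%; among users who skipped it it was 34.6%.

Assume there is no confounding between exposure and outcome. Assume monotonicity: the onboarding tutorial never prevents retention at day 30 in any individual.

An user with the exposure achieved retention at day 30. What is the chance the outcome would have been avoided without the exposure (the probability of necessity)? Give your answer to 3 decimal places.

PN ≈ 0.460

p₁ = 0.641, p₀ = 0.346.
Under exogeneity and monotonicity, PN = (p₁ − p₀) / p₁.
PN = (0.641 − 0.346) / 0.641 = 0.295 / 0.641 ≈ 0.4602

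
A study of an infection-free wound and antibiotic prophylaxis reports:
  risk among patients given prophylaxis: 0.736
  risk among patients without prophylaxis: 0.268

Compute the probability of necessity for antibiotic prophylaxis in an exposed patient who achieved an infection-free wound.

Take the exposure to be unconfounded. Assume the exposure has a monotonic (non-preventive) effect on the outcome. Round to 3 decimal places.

Let p₁ = 0.736, p₀ = 0.268.
Under exogeneity and monotonicity, PN = (p₁ − p₀) / p₁.
PN = (0.736 − 0.268) / 0.736 = 0.468 / 0.736 ≈ 0.6359

PN ≈ 0.636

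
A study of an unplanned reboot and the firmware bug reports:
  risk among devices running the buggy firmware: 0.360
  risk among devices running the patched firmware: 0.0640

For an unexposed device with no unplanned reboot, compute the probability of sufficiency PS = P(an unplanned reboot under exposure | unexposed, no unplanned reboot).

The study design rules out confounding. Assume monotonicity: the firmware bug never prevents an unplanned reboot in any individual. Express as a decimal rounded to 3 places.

PS ≈ 0.316

Let p₁ = 0.36, p₀ = 0.064.
Under exogeneity and monotonicity, PS = (p₁ − p₀) / (1 − p₀).
PS = (0.36 − 0.064) / (1 − 0.064) = 0.296 / 0.936 ≈ 0.3162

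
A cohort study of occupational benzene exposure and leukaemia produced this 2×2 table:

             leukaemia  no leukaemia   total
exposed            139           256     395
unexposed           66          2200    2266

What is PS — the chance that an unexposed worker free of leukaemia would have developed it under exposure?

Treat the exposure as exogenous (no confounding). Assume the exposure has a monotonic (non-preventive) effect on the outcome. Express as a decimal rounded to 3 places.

PS ≈ 0.332

p₁ = P(outcome | exposed) = 139/395 = 0.3519
p₀ = P(outcome | unexposed) = 66/2266 = 0.029126
Under exogeneity and monotonicity, PS = (p₁ − p₀) / (1 − p₀).
PS = (0.3519 − 0.029126) / (1 − 0.029126) = 0.32277 / 0.97087 ≈ 0.3325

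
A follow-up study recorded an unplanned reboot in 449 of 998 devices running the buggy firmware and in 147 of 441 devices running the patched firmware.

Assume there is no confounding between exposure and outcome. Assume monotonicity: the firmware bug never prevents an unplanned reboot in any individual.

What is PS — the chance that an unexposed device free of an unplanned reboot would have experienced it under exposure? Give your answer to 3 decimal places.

p₁ = P(outcome | exposed) = 449/998 = 0.4499
p₀ = P(outcome | unexposed) = 147/441 = 0.33333
Under exogeneity and monotonicity, PS = (p₁ − p₀) / (1 − p₀).
PS = (0.4499 − 0.33333) / (1 − 0.33333) = 0.11657 / 0.66667 ≈ 0.1748

PS ≈ 0.175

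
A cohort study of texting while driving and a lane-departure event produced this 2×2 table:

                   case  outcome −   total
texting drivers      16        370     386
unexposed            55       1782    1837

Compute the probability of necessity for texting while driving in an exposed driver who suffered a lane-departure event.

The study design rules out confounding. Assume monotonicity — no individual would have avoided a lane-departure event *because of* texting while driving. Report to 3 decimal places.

PN ≈ 0.278

p₁ = P(outcome | exposed) = 16/386 = 0.041451
p₀ = P(outcome | unexposed) = 55/1837 = 0.02994
Under exogeneity and monotonicity, PN = (p₁ − p₀) / p₁.
PN = (0.041451 − 0.02994) / 0.041451 = 0.011511 / 0.041451 ≈ 0.2777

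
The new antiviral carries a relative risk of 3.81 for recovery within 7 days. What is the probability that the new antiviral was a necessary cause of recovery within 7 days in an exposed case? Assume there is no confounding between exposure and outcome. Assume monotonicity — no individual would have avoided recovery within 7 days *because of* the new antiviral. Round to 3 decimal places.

Under exogeneity and monotonicity, PN = (RR − 1) / RR = 1 − 1/RR.
PN = (3.81 − 1) / 3.81 = 2.81 / 3.81 ≈ 0.7375

PN ≈ 0.738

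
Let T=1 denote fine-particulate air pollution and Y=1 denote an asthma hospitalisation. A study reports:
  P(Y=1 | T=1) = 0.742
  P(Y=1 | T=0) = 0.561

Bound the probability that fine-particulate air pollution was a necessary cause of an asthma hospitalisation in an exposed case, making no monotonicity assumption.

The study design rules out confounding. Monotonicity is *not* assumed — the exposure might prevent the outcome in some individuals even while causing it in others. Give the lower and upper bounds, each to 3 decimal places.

0.244 ≤ PN ≤ 0.592

Let p₁ = 0.742, p₀ = 0.561.
Under exogeneity alone the bounds on PN are max{0,(p₁−p₀)/p₁} ≤ PN ≤ min{1,(1−p₀)/p₁}.
  lower = (p₁ − p₀)/p₁ = 0.181 / 0.742 ≈ 0.2439
  upper = min{1, (1 − p₀)/p₁} = 0.439 / 0.742 ≈ 0.5916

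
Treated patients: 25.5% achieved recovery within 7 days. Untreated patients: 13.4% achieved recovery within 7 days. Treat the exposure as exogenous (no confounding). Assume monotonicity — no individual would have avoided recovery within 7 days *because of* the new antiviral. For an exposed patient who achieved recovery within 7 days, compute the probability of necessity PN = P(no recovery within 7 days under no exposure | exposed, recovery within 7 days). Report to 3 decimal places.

PN ≈ 0.475

p₁ = 0.255, p₀ = 0.134.
Under exogeneity and monotonicity, PN = (p₁ − p₀) / p₁.
PN = (0.255 − 0.134) / 0.255 = 0.121 / 0.255 ≈ 0.4745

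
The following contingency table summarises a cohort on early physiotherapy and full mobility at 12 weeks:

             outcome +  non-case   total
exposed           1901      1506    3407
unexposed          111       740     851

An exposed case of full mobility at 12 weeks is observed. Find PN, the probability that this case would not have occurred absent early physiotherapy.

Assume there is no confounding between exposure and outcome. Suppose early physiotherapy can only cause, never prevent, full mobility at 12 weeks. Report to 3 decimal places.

PN ≈ 0.766

p₁ = P(outcome | exposed) = 1901/3407 = 0.55797
p₀ = P(outcome | unexposed) = 111/851 = 0.13043
Under exogeneity and monotonicity, PN = (p₁ − p₀)/p₁.
PN = (0.55797 − 0.13043) / 0.55797 ≈ 0.7662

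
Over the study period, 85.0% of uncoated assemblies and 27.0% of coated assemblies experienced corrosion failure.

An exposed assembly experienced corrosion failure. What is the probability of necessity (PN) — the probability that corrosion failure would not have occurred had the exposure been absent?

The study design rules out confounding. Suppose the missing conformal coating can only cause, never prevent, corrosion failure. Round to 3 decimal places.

PN ≈ 0.682

p₁ = 0.85, p₀ = 0.27.
Under exogeneity and monotonicity, PN = (p₁ − p₀) / p₁.
PN = (0.85 − 0.27) / 0.85 = 0.58 / 0.85 ≈ 0.6824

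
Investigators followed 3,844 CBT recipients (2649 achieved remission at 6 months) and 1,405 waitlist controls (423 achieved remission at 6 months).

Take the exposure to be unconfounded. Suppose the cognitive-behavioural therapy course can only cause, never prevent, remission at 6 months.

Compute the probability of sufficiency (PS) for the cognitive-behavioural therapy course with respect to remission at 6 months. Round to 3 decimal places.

p₁ = P(outcome | exposed) = 2649/3844 = 0.68913
p₀ = P(outcome | unexposed) = 423/1405 = 0.30107
Under exogeneity and monotonicity, PS = (p₁ − p₀) / (1 − p₀).
PS = (0.68913 − 0.30107) / (1 − 0.30107) = 0.38806 / 0.69893 ≈ 0.5552

PS ≈ 0.555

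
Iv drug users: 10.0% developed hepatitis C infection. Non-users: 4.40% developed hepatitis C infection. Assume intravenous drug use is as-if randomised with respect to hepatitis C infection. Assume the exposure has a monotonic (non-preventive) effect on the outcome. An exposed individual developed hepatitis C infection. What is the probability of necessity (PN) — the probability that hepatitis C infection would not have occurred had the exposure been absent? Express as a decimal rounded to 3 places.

PN ≈ 0.560

p₁ = 0.1, p₀ = 0.044.
Under exogeneity and monotonicity, PN = (p₁ − p₀) / p₁.
PN = (0.1 − 0.044) / 0.1 = 0.056 / 0.1 ≈ 0.5600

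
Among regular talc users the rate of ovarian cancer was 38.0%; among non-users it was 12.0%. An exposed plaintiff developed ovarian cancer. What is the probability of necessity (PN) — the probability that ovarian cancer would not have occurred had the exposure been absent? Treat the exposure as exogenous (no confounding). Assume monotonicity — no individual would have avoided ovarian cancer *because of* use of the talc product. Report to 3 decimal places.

PN ≈ 0.684

p₁ = 0.38, p₀ = 0.12.
Under exogeneity and monotonicity, PN = (p₁ − p₀) / p₁.
PN = (0.38 − 0.12) / 0.38 = 0.26 / 0.38 ≈ 0.6842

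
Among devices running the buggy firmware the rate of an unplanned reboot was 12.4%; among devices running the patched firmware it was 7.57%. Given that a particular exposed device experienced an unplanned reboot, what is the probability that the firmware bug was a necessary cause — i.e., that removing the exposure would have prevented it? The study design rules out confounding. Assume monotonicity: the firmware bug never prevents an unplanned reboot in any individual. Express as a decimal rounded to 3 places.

PN ≈ 0.390

p₁ = 0.124, p₀ = 0.0757.
Under exogeneity and monotonicity, PN = (p₁ − p₀) / p₁.
PN = (0.124 − 0.0757) / 0.124 = 0.0483 / 0.124 ≈ 0.3895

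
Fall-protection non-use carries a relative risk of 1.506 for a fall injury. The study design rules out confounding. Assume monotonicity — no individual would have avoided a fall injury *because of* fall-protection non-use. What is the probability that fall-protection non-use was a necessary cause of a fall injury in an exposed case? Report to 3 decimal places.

PN ≈ 0.336

Under exogeneity and monotonicity, PN = (RR − 1) / RR = 1 − 1/RR.
PN = (1.506 − 1) / 1.506 = 0.506 / 1.506 ≈ 0.3360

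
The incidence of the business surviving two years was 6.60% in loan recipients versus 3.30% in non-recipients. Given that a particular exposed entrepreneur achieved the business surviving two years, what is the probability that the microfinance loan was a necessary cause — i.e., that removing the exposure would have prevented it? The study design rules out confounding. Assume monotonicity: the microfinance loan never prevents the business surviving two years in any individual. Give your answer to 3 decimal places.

p₁ = 0.066, p₀ = 0.033.
Under exogeneity and monotonicity, PN = (p₁ − p₀) / p₁.
PN = (0.066 − 0.033) / 0.066 = 0.033 / 0.066 ≈ 0.5000

PN ≈ 0.500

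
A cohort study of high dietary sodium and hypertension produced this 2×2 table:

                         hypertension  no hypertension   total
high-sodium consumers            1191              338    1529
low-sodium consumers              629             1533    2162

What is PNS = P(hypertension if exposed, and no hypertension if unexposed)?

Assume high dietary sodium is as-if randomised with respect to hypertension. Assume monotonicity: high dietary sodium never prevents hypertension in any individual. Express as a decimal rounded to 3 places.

PNS ≈ 0.488

p₁ = P(outcome | exposed) = 1191/1529 = 0.77894
p₀ = P(outcome | unexposed) = 629/2162 = 0.29093
Under exogeneity and monotonicity, PNS = p₁ − p₀.
PNS = 0.77894 − 0.29093 = 0.48801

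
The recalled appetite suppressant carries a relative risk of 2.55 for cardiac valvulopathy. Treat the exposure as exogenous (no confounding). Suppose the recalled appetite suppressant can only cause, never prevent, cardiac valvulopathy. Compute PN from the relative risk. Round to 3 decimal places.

Under exogeneity and monotonicity, PN = (RR − 1) / RR = 1 − 1/RR.
PN = (2.55 − 1) / 2.55 = 1.55 / 2.55 ≈ 0.6078

PN ≈ 0.608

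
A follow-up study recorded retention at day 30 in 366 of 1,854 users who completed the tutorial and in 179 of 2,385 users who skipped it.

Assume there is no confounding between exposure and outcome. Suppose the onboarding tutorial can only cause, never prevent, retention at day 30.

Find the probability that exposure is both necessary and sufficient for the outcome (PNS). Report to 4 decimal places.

PNS ≈ 0.1224

p₁ = P(outcome | exposed) = 366/1854 = 0.19741
p₀ = P(outcome | unexposed) = 179/2385 = 0.075052
Under exogeneity and monotonicity, PNS = p₁ − p₀.
PNS = 0.19741 − 0.075052 = 0.12236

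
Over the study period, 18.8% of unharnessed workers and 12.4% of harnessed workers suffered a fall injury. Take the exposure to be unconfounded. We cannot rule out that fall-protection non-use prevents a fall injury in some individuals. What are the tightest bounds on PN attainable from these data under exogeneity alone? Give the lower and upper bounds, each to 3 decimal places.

p₁ = 0.188, p₀ = 0.124.
Under exogeneity alone the bounds on PN are max{0,(p₁−p₀)/p₁} ≤ PN ≤ min{1,(1−p₀)/p₁}.
  lower = (p₁ − p₀)/p₁ = 0.064 / 0.188 ≈ 0.3404
  upper = min{1, (1 − p₀)/p₁} = 0.876 / 0.188 ≈ 4.6596 → capped at 1

0.340 ≤ PN ≤ 1.000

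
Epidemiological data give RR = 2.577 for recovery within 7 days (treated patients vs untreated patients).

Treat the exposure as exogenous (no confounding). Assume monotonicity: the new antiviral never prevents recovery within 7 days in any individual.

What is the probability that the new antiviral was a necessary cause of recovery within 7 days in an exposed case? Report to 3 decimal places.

Under exogeneity and monotonicity, PN = (RR − 1) / RR = 1 − 1/RR.
PN = (2.577 − 1) / 2.577 = 1.577 / 2.577 ≈ 0.6120

PN ≈ 0.612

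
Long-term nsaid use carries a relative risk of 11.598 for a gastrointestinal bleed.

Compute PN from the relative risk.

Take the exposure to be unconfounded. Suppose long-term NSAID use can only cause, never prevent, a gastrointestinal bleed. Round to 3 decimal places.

PN ≈ 0.914

Under exogeneity and monotonicity, PN = (RR − 1) / RR = 1 − 1/RR.
PN = (11.598 − 1) / 11.598 = 10.6 / 11.598 ≈ 0.9138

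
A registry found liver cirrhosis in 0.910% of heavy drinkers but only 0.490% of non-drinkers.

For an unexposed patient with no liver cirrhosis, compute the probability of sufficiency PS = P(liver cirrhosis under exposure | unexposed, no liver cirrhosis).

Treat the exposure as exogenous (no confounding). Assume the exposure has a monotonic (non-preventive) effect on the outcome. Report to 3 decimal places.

PS ≈ 0.004

p₁ = 0.0091, p₀ = 0.0049.
Under exogeneity and monotonicity, PS = (p₁ − p₀) / (1 − p₀).
PS = (0.0091 − 0.0049) / (1 − 0.0049) = 0.0042 / 0.9951 ≈ 0.0042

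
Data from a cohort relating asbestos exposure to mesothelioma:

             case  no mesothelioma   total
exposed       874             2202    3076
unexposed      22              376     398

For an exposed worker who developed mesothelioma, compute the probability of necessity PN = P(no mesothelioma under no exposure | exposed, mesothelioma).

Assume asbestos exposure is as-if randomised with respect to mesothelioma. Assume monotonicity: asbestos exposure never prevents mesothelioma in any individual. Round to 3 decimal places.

PN ≈ 0.805

p₁ = P(outcome | exposed) = 874/3076 = 0.28414
p₀ = P(outcome | unexposed) = 22/398 = 0.055276
Under exogeneity and monotonicity, PN = (p₁ − p₀)/p₁.
PN = (0.28414 − 0.055276) / 0.28414 ≈ 0.8055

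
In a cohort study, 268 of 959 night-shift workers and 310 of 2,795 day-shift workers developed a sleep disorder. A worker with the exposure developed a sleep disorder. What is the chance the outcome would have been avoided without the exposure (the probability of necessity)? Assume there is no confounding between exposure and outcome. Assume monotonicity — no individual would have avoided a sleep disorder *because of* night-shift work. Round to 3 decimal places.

p₁ = P(outcome | exposed) = 268/959 = 0.27946
p₀ = P(outcome | unexposed) = 310/2795 = 0.11091
Under exogeneity and monotonicity, PN = (p₁ − p₀) / p₁.
PN = (0.27946 − 0.11091) / 0.27946 = 0.16855 / 0.27946 ≈ 0.6031

PN ≈ 0.603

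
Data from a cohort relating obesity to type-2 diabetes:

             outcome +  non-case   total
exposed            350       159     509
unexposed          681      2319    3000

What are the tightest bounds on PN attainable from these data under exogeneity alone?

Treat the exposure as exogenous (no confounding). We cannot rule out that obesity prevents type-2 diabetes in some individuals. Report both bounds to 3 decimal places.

p₁ = P(outcome | exposed) = 350/509 = 0.68762
p₀ = P(outcome | unexposed) = 681/3000 = 0.227
Under exogeneity alone the bounds on PN are max{0,(p₁−p₀)/p₁} ≤ PN ≤ min{1,(1−p₀)/p₁}.
  lower = (p₁ − p₀)/p₁ = 0.46062 / 0.68762 ≈ 0.6699
  upper = min{1, (1 − p₀)/p₁} = 0.773 / 0.68762 ≈ 1.1242 → capped at 1

0.670 ≤ PN ≤ 1.000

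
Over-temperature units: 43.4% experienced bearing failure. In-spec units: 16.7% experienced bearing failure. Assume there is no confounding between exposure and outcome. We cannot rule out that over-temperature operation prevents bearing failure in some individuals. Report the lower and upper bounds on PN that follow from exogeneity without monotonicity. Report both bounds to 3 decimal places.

p₁ = 0.434, p₀ = 0.167.
Under exogeneity alone the bounds on PN are max{0,(p₁−p₀)/p₁} ≤ PN ≤ min{1,(1−p₀)/p₁}.
  lower = (p₁ − p₀)/p₁ = 0.267 / 0.434 ≈ 0.6152
  upper = min{1, (1 − p₀)/p₁} = 0.833 / 0.434 ≈ 1.9194 → capped at 1

0.615 ≤ PN ≤ 1.000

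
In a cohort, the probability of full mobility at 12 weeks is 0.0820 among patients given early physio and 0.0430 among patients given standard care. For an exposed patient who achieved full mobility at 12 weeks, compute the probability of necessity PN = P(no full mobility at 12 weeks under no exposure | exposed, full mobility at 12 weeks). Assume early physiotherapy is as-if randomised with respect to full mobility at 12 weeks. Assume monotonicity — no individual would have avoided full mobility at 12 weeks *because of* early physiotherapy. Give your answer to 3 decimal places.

PN ≈ 0.476

Let p₁ = 0.082, p₀ = 0.043.
Under exogeneity and monotonicity, PN = (p₁ − p₀) / p₁.
PN = (0.082 − 0.043) / 0.082 = 0.039 / 0.082 ≈ 0.4756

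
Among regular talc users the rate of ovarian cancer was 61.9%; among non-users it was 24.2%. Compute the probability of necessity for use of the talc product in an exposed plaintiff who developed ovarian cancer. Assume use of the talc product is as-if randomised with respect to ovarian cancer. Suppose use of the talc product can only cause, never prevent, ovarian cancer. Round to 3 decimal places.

PN ≈ 0.609

p₁ = 0.619, p₀ = 0.242.
Under exogeneity and monotonicity, PN = (p₁ − p₀) / p₁.
PN = (0.619 − 0.242) / 0.619 = 0.377 / 0.619 ≈ 0.6090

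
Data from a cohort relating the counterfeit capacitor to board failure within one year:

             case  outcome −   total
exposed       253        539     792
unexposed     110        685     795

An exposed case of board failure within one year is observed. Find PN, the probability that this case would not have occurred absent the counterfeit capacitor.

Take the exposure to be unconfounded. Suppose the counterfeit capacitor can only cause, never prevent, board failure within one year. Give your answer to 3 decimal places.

p₁ = P(outcome | exposed) = 253/792 = 0.31944
p₀ = P(outcome | unexposed) = 110/795 = 0.13836
Under exogeneity and monotonicity, PN = (p₁ − p₀)/p₁.
PN = (0.31944 − 0.13836) / 0.31944 ≈ 0.5669

PN ≈ 0.567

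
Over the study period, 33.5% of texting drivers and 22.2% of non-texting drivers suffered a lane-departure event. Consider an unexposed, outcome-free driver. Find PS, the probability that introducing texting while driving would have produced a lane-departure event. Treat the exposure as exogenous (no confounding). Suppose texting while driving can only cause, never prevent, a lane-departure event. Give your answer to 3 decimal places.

p₁ = 0.335, p₀ = 0.222.
Under exogeneity and monotonicity, PS = (p₁ − p₀) / (1 − p₀).
PS = (0.335 − 0.222) / (1 − 0.222) = 0.113 / 0.778 ≈ 0.1452

PS ≈ 0.145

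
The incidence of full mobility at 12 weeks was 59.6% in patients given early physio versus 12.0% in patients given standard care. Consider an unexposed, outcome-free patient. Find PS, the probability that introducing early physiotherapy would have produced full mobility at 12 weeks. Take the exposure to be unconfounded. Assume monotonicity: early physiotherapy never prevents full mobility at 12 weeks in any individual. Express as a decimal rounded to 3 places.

p₁ = 0.596, p₀ = 0.12.
Under exogeneity and monotonicity, PS = (p₁ − p₀) / (1 − p₀).
PS = (0.596 − 0.12) / (1 − 0.12) = 0.476 / 0.88 ≈ 0.5409

PS ≈ 0.541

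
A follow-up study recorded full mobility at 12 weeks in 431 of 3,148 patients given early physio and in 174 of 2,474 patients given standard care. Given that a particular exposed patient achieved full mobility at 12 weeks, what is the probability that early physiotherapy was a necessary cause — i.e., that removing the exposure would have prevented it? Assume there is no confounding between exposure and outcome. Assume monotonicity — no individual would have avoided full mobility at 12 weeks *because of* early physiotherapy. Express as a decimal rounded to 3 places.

PN ≈ 0.486

p₁ = P(outcome | exposed) = 431/3148 = 0.13691
p₀ = P(outcome | unexposed) = 174/2474 = 0.070331
Under exogeneity and monotonicity, PN = (p₁ − p₀) / p₁.
PN = (0.13691 − 0.070331) / 0.13691 = 0.066581 / 0.13691 ≈ 0.4863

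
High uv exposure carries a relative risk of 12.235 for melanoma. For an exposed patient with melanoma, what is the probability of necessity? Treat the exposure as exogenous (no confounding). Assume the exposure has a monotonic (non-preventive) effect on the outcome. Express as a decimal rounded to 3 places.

Under exogeneity and monotonicity, PN = (RR − 1) / RR = 1 − 1/RR.
PN = (12.235 − 1) / 12.235 = 11.23 / 12.235 ≈ 0.9183

PN ≈ 0.918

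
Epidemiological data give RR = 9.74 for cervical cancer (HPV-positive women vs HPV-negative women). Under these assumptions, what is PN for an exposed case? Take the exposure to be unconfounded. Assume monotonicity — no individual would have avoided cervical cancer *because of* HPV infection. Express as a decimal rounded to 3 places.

PN ≈ 0.897

Under exogeneity and monotonicity, PN = (RR − 1) / RR = 1 − 1/RR.
PN = (9.74 − 1) / 9.74 = 8.74 / 9.74 ≈ 0.8973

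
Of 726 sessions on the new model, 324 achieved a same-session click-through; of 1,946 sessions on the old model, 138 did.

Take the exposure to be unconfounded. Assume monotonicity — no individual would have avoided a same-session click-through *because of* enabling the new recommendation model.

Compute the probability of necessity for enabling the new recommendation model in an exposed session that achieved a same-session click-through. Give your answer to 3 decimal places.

PN ≈ 0.841

p₁ = P(outcome | exposed) = 324/726 = 0.44628
p₀ = P(outcome | unexposed) = 138/1946 = 0.070915
Under exogeneity and monotonicity, PN = (p₁ − p₀) / p₁.
PN = (0.44628 − 0.070915) / 0.44628 = 0.37537 / 0.44628 ≈ 0.8411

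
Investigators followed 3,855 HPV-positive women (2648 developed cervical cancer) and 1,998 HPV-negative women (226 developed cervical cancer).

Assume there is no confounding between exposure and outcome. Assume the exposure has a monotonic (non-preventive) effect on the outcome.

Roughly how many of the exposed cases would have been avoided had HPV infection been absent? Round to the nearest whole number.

about 2212 cases

p₁ = P(outcome | exposed) = 2648/3855 = 0.6869
p₀ = P(outcome | unexposed) = 226/1998 = 0.11311
PN = (p₁ − p₀)/p₁ = (0.6869 − 0.11311) / 0.6869 ≈ 0.83533.
Attributable cases ≈ PN × (exposed cases) = 0.83533 × 2648 ≈ 2211.95.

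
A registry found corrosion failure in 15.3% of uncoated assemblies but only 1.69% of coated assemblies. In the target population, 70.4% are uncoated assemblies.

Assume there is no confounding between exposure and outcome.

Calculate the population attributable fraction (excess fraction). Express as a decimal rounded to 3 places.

p₁ = 0.153, p₀ = 0.0169.
Overall risk P(Y=1) = π·p₁ + (1−π)·p₀ = 0.704×0.153 + 0.296×0.0169 = 0.11271.
Under exogeneity, PAF = [P(Y=1) − p₀] / P(Y=1).
PAF = (0.11271 − 0.0169) / 0.11271 ≈ 0.8501

PAF ≈ 0.850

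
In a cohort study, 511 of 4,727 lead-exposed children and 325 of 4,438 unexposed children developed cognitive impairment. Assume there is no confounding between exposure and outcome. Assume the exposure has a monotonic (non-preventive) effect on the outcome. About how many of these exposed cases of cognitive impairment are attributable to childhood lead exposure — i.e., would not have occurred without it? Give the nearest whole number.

p₁ = P(outcome | exposed) = 511/4727 = 0.1081
p₀ = P(outcome | unexposed) = 325/4438 = 0.073231
PN = (p₁ − p₀)/p₁ = (0.1081 − 0.073231) / 0.1081 ≈ 0.32258.
Attributable cases ≈ PN × (exposed cases) = 0.32258 × 511 ≈ 164.84.

about 165 cases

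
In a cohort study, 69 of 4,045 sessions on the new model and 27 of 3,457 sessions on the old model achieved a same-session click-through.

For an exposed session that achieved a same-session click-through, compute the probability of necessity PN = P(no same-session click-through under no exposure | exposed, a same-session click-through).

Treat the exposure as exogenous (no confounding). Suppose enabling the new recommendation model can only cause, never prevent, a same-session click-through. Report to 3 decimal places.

p₁ = P(outcome | exposed) = 69/4045 = 0.017058
p₀ = P(outcome | unexposed) = 27/3457 = 0.0078102
Under exogeneity and monotonicity, PN = (p₁ − p₀) / p₁.
PN = (0.017058 − 0.0078102) / 0.017058 = 0.0092479 / 0.017058 ≈ 0.5421

PN ≈ 0.542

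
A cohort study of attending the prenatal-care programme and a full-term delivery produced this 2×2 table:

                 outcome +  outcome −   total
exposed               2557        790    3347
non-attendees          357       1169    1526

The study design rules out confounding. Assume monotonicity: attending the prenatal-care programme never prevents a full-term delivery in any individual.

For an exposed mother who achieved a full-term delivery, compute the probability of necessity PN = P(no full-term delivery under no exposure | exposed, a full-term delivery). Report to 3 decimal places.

p₁ = P(outcome | exposed) = 2557/3347 = 0.76397
p₀ = P(outcome | unexposed) = 357/1526 = 0.23394
Under exogeneity and monotonicity, PN = (p₁ − p₀)/p₁.
PN = (0.76397 − 0.23394) / 0.76397 ≈ 0.6938

PN ≈ 0.694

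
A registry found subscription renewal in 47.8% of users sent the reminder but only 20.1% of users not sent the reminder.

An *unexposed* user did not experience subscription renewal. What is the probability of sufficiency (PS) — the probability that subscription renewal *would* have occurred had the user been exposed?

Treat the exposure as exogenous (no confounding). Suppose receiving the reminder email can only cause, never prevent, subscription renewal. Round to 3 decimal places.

PS ≈ 0.347

p₁ = 0.478, p₀ = 0.201.
Under exogeneity and monotonicity, PS = (p₁ − p₀) / (1 − p₀).
PS = (0.478 − 0.201) / (1 − 0.201) = 0.277 / 0.799 ≈ 0.3467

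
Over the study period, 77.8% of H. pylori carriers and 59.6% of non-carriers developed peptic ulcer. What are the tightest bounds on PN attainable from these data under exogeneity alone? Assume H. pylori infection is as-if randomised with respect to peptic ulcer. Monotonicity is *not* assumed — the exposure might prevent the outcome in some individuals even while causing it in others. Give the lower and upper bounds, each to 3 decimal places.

0.234 ≤ PN ≤ 0.519

p₁ = 0.778, p₀ = 0.596.
Under exogeneity alone the bounds on PN are max{0,(p₁−p₀)/p₁} ≤ PN ≤ min{1,(1−p₀)/p₁}.
  lower = (p₁ − p₀)/p₁ = 0.182 / 0.778 ≈ 0.2339
  upper = min{1, (1 − p₀)/p₁} = 0.404 / 0.778 ≈ 0.5193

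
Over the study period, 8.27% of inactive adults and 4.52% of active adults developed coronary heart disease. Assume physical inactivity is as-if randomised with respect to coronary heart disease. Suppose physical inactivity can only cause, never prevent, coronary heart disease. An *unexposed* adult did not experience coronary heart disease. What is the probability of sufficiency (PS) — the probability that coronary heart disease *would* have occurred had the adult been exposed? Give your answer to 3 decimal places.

PS ≈ 0.039

p₁ = 0.0827, p₀ = 0.0452.
Under exogeneity and monotonicity, PS = (p₁ − p₀) / (1 − p₀).
PS = (0.0827 − 0.0452) / (1 − 0.0452) = 0.0375 / 0.9548 ≈ 0.0393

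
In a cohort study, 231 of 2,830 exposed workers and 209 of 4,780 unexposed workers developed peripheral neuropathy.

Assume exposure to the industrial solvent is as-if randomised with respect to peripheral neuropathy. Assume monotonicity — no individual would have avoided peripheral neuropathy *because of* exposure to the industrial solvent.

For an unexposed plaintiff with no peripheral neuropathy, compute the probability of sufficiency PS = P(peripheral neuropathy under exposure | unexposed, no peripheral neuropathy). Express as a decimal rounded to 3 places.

PS ≈ 0.040

p₁ = P(outcome | exposed) = 231/2830 = 0.081625
p₀ = P(outcome | unexposed) = 209/4780 = 0.043724
Under exogeneity and monotonicity, PS = (p₁ − p₀) / (1 − p₀).
PS = (0.081625 − 0.043724) / (1 − 0.043724) = 0.037902 / 0.95628 ≈ 0.0396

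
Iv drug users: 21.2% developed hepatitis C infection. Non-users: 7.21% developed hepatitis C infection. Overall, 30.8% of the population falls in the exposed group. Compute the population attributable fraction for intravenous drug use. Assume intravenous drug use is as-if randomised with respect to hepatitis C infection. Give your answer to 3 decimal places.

p₁ = 0.212, p₀ = 0.0721.
Overall risk P(Y=1) = π·p₁ + (1−π)·p₀ = 0.308×0.212 + 0.692×0.0721 = 0.11519.
Under exogeneity, PAF = [P(Y=1) − p₀] / P(Y=1).
PAF = (0.11519 − 0.0721) / 0.11519 ≈ 0.3741

PAF ≈ 0.374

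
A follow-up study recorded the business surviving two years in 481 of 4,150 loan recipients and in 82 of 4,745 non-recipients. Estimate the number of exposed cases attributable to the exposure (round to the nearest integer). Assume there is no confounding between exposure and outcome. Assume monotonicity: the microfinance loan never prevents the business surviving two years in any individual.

about 409 cases

p₁ = P(outcome | exposed) = 481/4150 = 0.1159
p₀ = P(outcome | unexposed) = 82/4745 = 0.017281
PN = (p₁ − p₀)/p₁ = (0.1159 − 0.017281) / 0.1159 ≈ 0.85090.
Attributable cases ≈ PN × (exposed cases) = 0.85090 × 481 ≈ 409.28.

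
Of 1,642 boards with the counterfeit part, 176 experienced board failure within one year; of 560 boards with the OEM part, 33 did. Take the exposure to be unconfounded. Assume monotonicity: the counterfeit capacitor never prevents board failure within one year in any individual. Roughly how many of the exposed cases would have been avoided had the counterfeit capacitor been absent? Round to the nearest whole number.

about 79 cases

p₁ = P(outcome | exposed) = 176/1642 = 0.10719
p₀ = P(outcome | unexposed) = 33/560 = 0.058929
PN = (p₁ − p₀)/p₁ = (0.10719 − 0.058929) / 0.10719 ≈ 0.45022.
Attributable cases ≈ PN × (exposed cases) = 0.45022 × 176 ≈ 79.24.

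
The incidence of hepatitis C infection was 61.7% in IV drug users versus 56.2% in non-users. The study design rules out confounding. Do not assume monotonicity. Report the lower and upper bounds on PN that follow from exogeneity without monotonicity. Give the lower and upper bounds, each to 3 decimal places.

0.089 ≤ PN ≤ 0.710

p₁ = 0.617, p₀ = 0.562.
Under exogeneity alone the bounds on PN are max{0,(p₁−p₀)/p₁} ≤ PN ≤ min{1,(1−p₀)/p₁}.
  lower = (p₁ − p₀)/p₁ = 0.055 / 0.617 ≈ 0.0891
  upper = min{1, (1 − p₀)/p₁} = 0.438 / 0.617 ≈ 0.7099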